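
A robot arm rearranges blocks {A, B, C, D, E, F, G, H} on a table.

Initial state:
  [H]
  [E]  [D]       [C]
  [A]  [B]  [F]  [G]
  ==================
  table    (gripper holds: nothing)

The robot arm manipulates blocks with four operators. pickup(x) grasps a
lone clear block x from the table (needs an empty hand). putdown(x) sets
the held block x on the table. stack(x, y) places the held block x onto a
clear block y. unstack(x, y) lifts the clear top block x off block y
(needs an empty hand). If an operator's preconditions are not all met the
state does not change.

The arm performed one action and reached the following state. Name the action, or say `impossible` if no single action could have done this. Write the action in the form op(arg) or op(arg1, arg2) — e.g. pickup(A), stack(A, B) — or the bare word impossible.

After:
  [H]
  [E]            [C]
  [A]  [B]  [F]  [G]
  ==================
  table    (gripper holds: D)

unstack(D, B)

target: towers=[A/E/H; B; F; G/C] holding=D
     unstack(H, E) → towers=[A/E; B/D; F; G/C] holding=H
         pickup(F) → towers=[A/E/H; B/D; G/C] holding=F
     unstack(D, B) → towers=[A/E/H; B; F; G/C] holding=D  ← match
     unstack(C, G) → towers=[A/E/H; B/D; F; G] holding=C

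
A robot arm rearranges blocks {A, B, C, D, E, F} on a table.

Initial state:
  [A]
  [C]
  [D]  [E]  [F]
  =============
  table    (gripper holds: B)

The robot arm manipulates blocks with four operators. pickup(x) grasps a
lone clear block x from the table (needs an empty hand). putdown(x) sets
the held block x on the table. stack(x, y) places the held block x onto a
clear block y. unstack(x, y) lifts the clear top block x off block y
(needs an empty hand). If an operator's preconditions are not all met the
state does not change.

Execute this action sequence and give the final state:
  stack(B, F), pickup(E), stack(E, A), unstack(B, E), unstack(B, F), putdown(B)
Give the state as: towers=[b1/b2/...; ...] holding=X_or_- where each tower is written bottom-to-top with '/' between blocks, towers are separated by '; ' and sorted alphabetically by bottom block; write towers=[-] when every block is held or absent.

step 1 (stack(B, F)): towers=[D/C/A; E; F/B] holding=-
step 2 (pickup(E)): towers=[D/C/A; F/B] holding=E
step 3 (stack(E, A)): towers=[D/C/A/E; F/B] holding=-
step 4 (unstack(B, E)) [no-op]: towers=[D/C/A/E; F/B] holding=-
step 5 (unstack(B, F)): towers=[D/C/A/E; F] holding=B
step 6 (putdown(B)): towers=[B; D/C/A/E; F] holding=-

towers=[B; D/C/A/E; F] holding=-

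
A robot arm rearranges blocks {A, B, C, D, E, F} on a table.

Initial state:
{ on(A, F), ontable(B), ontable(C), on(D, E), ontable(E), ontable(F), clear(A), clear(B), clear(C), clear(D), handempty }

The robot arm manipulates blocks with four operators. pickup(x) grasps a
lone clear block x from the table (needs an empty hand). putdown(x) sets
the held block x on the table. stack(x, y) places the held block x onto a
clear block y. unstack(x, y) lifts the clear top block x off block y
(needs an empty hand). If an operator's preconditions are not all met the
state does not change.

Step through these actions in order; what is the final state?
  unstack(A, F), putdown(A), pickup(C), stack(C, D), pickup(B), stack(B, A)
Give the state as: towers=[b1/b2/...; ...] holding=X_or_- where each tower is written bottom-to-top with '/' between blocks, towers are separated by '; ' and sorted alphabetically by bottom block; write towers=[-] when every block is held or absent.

towers=[A/B; E/D/C; F] holding=-

step 1 (unstack(A, F)): towers=[B; C; E/D; F] holding=A
step 2 (putdown(A)): towers=[A; B; C; E/D; F] holding=-
step 3 (pickup(C)): towers=[A; B; E/D; F] holding=C
step 4 (stack(C, D)): towers=[A; B; E/D/C; F] holding=-
step 5 (pickup(B)): towers=[A; E/D/C; F] holding=B
step 6 (stack(B, A)): towers=[A/B; E/D/C; F] holding=-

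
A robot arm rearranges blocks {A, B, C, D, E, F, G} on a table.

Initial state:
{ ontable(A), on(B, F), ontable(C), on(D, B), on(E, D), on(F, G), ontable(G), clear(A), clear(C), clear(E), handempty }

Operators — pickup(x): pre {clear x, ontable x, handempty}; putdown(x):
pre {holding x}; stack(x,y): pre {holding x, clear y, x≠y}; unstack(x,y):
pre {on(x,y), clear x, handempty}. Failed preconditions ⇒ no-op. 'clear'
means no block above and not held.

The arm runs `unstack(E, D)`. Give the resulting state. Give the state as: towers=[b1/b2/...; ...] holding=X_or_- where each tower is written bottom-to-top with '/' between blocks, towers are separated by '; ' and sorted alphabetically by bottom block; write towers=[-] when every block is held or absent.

towers=[A; C; G/F/B/D] holding=E

before: towers=[A; C; G/F/B/D/E] holding=-
pre[unstack(E, D)]: on(E,D) yes, clear(E) yes, handempty yes
all met → apply unstack(E, D)
after:  towers=[A; C; G/F/B/D] holding=E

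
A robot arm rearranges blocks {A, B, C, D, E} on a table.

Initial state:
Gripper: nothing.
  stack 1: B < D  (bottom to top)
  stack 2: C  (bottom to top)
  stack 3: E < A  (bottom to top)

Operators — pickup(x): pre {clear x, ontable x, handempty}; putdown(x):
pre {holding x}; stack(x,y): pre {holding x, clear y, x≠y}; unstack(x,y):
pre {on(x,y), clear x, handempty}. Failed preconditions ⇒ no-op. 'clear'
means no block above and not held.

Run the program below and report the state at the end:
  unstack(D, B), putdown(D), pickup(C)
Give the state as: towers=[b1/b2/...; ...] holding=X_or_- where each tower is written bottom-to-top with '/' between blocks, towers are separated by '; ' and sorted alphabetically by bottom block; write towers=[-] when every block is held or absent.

towers=[B; D; E/A] holding=C

step 1 (unstack(D, B)): towers=[B; C; E/A] holding=D
step 2 (putdown(D)): towers=[B; C; D; E/A] holding=-
step 3 (pickup(C)): towers=[B; D; E/A] holding=C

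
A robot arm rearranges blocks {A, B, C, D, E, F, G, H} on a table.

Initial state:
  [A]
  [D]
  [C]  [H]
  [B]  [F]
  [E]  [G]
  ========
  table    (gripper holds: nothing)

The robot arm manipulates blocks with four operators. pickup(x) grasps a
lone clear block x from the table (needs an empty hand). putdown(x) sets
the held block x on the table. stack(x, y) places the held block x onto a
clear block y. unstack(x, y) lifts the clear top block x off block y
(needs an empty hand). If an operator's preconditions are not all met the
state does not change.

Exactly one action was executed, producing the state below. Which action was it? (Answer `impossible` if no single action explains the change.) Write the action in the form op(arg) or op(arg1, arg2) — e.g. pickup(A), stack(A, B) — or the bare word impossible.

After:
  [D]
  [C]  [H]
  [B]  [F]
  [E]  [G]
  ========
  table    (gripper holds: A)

target: towers=[E/B/C/D; G/F/H] holding=A
     unstack(A, D) → towers=[E/B/C/D; G/F/H] holding=A  ← match
     unstack(H, F) → towers=[E/B/C/D/A; G/F] holding=H

unstack(A, D)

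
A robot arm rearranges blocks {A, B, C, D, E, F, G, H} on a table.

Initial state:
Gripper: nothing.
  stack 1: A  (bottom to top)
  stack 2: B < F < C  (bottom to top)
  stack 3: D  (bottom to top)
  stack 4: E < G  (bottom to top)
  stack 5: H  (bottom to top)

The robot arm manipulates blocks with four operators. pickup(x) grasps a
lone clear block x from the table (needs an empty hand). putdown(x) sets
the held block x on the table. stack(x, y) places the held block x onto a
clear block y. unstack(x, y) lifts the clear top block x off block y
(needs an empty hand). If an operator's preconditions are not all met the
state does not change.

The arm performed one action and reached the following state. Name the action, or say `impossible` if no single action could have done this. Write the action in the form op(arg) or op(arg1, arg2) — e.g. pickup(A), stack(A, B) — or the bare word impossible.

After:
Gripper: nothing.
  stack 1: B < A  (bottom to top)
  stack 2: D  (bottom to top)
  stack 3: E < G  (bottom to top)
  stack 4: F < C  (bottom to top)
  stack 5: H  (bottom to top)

impossible

target: towers=[B/A; D; E/G; F/C; H] holding=-
     unstack(G, E) → towers=[A; B/F/C; D; E; H] holding=G
         pickup(A) → towers=[B/F/C; D; E/G; H] holding=A
         pickup(H) → towers=[A; B/F/C; D; E/G] holding=H
         pickup(D) → towers=[A; B/F/C; E/G; H] holding=D
     unstack(C, F) → towers=[A; B/F; D; E/G; H] holding=C
none of the 5 applicable actions match → impossible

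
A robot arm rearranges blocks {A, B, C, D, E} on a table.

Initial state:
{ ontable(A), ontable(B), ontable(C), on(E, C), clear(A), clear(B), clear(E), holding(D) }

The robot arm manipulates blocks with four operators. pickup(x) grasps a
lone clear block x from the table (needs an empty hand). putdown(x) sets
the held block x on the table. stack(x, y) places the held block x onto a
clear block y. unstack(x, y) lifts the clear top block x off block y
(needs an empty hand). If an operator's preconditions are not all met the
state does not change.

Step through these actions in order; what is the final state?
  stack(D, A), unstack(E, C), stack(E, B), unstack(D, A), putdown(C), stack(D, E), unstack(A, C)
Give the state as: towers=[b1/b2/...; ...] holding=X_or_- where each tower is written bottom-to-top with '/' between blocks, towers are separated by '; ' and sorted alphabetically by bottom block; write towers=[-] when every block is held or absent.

step 1 (stack(D, A)): towers=[A/D; B; C/E] holding=-
step 2 (unstack(E, C)): towers=[A/D; B; C] holding=E
step 3 (stack(E, B)): towers=[A/D; B/E; C] holding=-
step 4 (unstack(D, A)): towers=[A; B/E; C] holding=D
step 5 (putdown(C)) [no-op]: towers=[A; B/E; C] holding=D
step 6 (stack(D, E)): towers=[A; B/E/D; C] holding=-
step 7 (unstack(A, C)) [no-op]: towers=[A; B/E/D; C] holding=-

towers=[A; B/E/D; C] holding=-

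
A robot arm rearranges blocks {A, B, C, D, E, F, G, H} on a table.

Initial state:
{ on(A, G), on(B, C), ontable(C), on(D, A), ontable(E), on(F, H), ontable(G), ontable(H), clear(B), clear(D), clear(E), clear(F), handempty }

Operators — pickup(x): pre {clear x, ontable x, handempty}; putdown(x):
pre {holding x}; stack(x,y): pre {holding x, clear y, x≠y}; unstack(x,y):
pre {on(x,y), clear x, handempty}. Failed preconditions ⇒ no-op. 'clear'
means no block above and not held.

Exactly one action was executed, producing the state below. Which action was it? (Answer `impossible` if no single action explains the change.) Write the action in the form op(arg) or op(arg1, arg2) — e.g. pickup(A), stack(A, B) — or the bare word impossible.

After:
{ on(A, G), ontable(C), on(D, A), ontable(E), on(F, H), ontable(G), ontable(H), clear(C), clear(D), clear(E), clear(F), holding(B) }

unstack(B, C)

target: towers=[C; E; G/A/D; H/F] holding=B
         pickup(E) → towers=[C/B; G/A/D; H/F] holding=E
     unstack(B, C) → towers=[C; E; G/A/D; H/F] holding=B  ← match
     unstack(F, H) → towers=[C/B; E; G/A/D; H] holding=F
     unstack(D, A) → towers=[C/B; E; G/A; H/F] holding=D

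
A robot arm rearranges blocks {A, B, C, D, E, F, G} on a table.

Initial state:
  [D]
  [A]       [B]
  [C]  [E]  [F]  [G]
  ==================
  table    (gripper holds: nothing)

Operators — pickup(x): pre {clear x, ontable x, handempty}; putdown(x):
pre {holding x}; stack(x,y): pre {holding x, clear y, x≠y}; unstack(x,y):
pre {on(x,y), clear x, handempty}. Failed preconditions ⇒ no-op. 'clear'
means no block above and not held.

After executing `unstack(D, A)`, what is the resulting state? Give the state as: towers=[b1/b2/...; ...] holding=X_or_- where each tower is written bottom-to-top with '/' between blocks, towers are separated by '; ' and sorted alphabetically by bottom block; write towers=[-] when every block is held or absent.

towers=[C/A; E; F/B; G] holding=D

before: towers=[C/A/D; E; F/B; G] holding=-
pre[unstack(D, A)]: on(D,A) ✓, clear(D) ✓, handempty ✓
all met → apply unstack(D, A)
after:  towers=[C/A; E; F/B; G] holding=D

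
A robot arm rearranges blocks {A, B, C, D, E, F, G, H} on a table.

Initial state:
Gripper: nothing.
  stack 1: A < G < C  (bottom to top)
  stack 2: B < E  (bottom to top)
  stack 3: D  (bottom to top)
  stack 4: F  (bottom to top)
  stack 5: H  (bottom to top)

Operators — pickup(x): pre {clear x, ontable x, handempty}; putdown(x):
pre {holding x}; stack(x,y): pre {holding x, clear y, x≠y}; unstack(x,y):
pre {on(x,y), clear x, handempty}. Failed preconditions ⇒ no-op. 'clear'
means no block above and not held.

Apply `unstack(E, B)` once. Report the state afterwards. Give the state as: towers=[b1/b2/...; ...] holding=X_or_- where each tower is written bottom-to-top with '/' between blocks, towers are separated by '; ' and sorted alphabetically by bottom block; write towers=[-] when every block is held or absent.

towers=[A/G/C; B; D; F; H] holding=E

before: towers=[A/G/C; B/E; D; F; H] holding=-
pre[unstack(E, B)]: on(E,B) yes, clear(E) yes, handempty yes
all met → apply unstack(E, B)
after:  towers=[A/G/C; B; D; F; H] holding=E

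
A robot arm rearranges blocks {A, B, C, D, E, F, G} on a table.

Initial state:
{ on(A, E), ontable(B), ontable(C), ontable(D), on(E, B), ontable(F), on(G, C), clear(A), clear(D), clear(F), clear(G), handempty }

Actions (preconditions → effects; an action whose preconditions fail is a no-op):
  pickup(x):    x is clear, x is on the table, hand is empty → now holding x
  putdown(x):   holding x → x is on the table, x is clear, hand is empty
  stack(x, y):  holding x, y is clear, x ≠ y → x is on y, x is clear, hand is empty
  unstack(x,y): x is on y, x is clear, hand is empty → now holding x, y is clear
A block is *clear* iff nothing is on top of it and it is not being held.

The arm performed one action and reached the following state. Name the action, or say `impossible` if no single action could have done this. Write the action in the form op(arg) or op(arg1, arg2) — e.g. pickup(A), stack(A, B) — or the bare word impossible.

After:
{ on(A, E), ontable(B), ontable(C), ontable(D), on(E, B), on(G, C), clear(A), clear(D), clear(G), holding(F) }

pickup(F)

target: towers=[B/E/A; C/G; D] holding=F
         pickup(F) → towers=[B/E/A; C/G; D] holding=F  ← match
     unstack(G, C) → towers=[B/E/A; C; D; F] holding=G
         pickup(D) → towers=[B/E/A; C/G; F] holding=D
     unstack(A, E) → towers=[B/E; C/G; D; F] holding=A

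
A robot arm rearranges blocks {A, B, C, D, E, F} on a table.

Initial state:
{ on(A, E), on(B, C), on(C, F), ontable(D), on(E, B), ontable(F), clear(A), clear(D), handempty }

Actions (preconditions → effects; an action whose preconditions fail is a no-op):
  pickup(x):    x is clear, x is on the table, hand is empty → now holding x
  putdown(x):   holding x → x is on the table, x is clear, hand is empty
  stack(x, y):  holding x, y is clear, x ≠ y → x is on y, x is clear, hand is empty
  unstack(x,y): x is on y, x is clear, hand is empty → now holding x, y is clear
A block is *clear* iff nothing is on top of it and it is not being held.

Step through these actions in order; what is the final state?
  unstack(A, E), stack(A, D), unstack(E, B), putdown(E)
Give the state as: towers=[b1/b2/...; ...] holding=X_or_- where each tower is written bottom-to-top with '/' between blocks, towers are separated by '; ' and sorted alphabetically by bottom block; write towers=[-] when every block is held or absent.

step 1 (unstack(A, E)): towers=[D; F/C/B/E] holding=A
step 2 (stack(A, D)): towers=[D/A; F/C/B/E] holding=-
step 3 (unstack(E, B)): towers=[D/A; F/C/B] holding=E
step 4 (putdown(E)): towers=[D/A; E; F/C/B] holding=-

towers=[D/A; E; F/C/B] holding=-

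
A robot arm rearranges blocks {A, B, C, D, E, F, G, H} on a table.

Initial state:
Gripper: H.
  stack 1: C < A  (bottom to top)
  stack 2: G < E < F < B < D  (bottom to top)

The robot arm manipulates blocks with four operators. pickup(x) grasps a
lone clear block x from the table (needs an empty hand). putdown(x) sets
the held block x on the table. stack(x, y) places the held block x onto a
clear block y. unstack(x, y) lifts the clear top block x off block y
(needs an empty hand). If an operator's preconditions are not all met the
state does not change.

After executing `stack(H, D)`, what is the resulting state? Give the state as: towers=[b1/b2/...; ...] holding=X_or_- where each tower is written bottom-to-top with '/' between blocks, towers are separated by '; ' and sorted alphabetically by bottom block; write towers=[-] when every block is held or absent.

before: towers=[C/A; G/E/F/B/D] holding=H
pre[stack(H, D)]: holding(H) yes, clear(D) yes, H≠D yes
all met → apply stack(H, D)
after:  towers=[C/A; G/E/F/B/D/H] holding=-

towers=[C/A; G/E/F/B/D/H] holding=-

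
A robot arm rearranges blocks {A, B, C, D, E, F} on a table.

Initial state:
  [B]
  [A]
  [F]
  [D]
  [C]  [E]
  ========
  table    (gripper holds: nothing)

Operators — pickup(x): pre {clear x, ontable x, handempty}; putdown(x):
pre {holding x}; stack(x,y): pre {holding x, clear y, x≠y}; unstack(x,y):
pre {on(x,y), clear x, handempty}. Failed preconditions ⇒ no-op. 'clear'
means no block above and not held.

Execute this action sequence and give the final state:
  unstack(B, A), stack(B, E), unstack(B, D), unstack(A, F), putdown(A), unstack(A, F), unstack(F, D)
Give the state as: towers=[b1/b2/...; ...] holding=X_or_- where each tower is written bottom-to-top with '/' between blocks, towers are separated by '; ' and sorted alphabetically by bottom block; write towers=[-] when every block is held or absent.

towers=[A; C/D; E/B] holding=F

step 1 (unstack(B, A)): towers=[C/D/F/A; E] holding=B
step 2 (stack(B, E)): towers=[C/D/F/A; E/B] holding=-
step 3 (unstack(B, D)) [no-op]: towers=[C/D/F/A; E/B] holding=-
step 4 (unstack(A, F)): towers=[C/D/F; E/B] holding=A
step 5 (putdown(A)): towers=[A; C/D/F; E/B] holding=-
step 6 (unstack(A, F)) [no-op]: towers=[A; C/D/F; E/B] holding=-
step 7 (unstack(F, D)): towers=[A; C/D; E/B] holding=F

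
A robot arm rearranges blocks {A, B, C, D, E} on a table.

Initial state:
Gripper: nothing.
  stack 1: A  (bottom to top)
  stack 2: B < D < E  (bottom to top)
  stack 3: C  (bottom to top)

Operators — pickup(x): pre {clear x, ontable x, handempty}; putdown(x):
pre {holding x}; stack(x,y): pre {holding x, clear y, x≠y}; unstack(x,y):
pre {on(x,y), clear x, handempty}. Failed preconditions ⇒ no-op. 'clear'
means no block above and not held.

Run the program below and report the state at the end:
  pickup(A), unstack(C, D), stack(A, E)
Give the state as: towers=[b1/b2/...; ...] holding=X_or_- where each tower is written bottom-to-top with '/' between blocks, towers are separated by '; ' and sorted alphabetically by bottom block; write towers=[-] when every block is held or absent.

step 1 (pickup(A)): towers=[B/D/E; C] holding=A
step 2 (unstack(C, D)) [no-op]: towers=[B/D/E; C] holding=A
step 3 (stack(A, E)): towers=[B/D/E/A; C] holding=-

towers=[B/D/E/A; C] holding=-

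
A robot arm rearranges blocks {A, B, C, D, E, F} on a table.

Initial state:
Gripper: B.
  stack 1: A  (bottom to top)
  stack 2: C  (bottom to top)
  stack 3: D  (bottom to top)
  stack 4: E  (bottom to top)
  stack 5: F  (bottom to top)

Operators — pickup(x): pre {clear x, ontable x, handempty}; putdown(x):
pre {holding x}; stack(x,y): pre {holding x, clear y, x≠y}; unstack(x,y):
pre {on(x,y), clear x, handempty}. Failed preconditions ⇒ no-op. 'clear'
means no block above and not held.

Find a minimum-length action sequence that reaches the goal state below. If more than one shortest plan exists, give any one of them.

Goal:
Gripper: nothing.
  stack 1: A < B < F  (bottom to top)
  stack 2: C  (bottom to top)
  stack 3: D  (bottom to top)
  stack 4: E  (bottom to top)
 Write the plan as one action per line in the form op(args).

stack(B, A)
pickup(F)
stack(F, B)

step 1 (stack(B, A)): towers=[A/B; C; D; E; F] holding=-
step 2 (pickup(F)): towers=[A/B; C; D; E] holding=F
step 3 (stack(F, B)): towers=[A/B/F; C; D; E] holding=-
goal check: towers=[A/B/F; C; D; E] holding=- — reached (length 3, optimal by BFS)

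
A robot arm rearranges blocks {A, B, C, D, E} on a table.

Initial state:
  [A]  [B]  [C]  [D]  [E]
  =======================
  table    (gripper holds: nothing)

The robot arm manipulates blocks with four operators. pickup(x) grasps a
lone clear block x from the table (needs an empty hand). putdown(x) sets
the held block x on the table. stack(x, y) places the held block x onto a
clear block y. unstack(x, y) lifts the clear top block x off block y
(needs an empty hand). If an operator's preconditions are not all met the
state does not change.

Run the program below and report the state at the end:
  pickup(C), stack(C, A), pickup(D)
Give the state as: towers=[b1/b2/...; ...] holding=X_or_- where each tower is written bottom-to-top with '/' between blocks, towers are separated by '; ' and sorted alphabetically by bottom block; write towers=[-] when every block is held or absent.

towers=[A/C; B; E] holding=D

step 1 (pickup(C)): towers=[A; B; D; E] holding=C
step 2 (stack(C, A)): towers=[A/C; B; D; E] holding=-
step 3 (pickup(D)): towers=[A/C; B; E] holding=D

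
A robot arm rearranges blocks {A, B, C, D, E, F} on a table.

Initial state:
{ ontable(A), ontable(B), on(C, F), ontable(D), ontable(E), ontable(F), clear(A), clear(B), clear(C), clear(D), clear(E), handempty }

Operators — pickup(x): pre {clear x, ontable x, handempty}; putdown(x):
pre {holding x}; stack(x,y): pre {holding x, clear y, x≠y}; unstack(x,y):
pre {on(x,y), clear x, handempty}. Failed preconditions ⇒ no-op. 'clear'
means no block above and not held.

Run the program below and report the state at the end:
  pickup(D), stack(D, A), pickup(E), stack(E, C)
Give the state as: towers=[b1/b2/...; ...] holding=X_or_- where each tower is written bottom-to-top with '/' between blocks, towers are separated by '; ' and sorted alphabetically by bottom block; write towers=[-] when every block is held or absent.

step 1 (pickup(D)): towers=[A; B; E; F/C] holding=D
step 2 (stack(D, A)): towers=[A/D; B; E; F/C] holding=-
step 3 (pickup(E)): towers=[A/D; B; F/C] holding=E
step 4 (stack(E, C)): towers=[A/D; B; F/C/E] holding=-

towers=[A/D; B; F/C/E] holding=-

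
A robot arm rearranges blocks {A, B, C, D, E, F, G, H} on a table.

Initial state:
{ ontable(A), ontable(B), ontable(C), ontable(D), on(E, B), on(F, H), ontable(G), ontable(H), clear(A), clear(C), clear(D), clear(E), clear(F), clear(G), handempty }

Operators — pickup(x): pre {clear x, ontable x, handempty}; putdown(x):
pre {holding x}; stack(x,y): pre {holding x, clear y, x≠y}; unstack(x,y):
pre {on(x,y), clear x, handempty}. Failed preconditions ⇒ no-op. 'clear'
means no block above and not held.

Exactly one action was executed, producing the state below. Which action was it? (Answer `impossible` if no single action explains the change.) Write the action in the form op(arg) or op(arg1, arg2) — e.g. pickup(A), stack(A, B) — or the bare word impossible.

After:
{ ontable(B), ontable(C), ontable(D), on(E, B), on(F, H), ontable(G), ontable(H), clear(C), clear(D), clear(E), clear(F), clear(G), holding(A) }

pickup(A)

target: towers=[B/E; C; D; G; H/F] holding=A
         pickup(G) → towers=[A; B/E; C; D; H/F] holding=G
         pickup(A) → towers=[B/E; C; D; G; H/F] holding=A  ← match
     unstack(E, B) → towers=[A; B; C; D; G; H/F] holding=E
     unstack(F, H) → towers=[A; B/E; C; D; G; H] holding=F
         pickup(D) → towers=[A; B/E; C; G; H/F] holding=D
         pickup(C) → towers=[A; B/E; D; G; H/F] holding=C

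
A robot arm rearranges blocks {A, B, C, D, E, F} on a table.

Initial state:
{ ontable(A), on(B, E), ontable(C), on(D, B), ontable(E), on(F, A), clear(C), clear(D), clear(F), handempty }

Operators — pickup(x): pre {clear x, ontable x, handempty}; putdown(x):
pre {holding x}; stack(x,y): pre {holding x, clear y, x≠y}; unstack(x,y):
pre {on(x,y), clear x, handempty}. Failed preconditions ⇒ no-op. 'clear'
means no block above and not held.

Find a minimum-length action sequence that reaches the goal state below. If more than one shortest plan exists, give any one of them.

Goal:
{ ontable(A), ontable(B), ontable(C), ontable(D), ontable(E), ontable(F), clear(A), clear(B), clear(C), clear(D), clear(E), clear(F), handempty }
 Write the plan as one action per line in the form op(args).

unstack(F, A)
putdown(F)
unstack(D, B)
putdown(D)
unstack(B, E)
putdown(B)

step 1 (unstack(F, A)): towers=[A; C; E/B/D] holding=F
step 2 (putdown(F)): towers=[A; C; E/B/D; F] holding=-
step 3 (unstack(D, B)): towers=[A; C; E/B; F] holding=D
step 4 (putdown(D)): towers=[A; C; D; E/B; F] holding=-
step 5 (unstack(B, E)): towers=[A; C; D; E; F] holding=B
step 6 (putdown(B)): towers=[A; B; C; D; E; F] holding=-
goal check: towers=[A; B; C; D; E; F] holding=- — reached (length 6, optimal by BFS)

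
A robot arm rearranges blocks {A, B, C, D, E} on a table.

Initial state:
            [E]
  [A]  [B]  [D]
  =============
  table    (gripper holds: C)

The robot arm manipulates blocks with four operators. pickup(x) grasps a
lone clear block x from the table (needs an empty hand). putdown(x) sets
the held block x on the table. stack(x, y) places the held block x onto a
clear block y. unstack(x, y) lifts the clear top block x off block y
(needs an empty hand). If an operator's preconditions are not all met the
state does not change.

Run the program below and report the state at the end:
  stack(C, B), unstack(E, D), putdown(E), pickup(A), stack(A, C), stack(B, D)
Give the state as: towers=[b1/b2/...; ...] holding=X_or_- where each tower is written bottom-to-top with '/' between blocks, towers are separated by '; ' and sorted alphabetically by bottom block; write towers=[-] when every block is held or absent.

step 1 (stack(C, B)): towers=[A; B/C; D/E] holding=-
step 2 (unstack(E, D)): towers=[A; B/C; D] holding=E
step 3 (putdown(E)): towers=[A; B/C; D; E] holding=-
step 4 (pickup(A)): towers=[B/C; D; E] holding=A
step 5 (stack(A, C)): towers=[B/C/A; D; E] holding=-
step 6 (stack(B, D)) [no-op]: towers=[B/C/A; D; E] holding=-

towers=[B/C/A; D; E] holding=-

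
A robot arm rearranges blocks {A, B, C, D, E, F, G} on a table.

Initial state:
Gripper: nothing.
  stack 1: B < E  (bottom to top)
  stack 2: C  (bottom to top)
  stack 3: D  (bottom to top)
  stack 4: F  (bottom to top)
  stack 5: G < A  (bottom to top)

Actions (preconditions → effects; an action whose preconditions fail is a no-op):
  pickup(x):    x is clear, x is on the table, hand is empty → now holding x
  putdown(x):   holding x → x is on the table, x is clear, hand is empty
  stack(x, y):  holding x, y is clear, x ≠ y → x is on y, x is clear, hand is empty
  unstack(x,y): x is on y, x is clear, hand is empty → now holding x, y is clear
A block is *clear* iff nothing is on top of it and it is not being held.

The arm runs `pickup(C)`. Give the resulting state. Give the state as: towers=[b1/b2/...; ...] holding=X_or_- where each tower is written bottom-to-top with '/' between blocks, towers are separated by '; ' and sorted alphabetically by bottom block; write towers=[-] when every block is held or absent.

towers=[B/E; D; F; G/A] holding=C

before: towers=[B/E; C; D; F; G/A] holding=-
pre[pickup(C)]: clear(C) ok, ontable(C) ok, handempty ok
all met → apply pickup(C)
after:  towers=[B/E; D; F; G/A] holding=C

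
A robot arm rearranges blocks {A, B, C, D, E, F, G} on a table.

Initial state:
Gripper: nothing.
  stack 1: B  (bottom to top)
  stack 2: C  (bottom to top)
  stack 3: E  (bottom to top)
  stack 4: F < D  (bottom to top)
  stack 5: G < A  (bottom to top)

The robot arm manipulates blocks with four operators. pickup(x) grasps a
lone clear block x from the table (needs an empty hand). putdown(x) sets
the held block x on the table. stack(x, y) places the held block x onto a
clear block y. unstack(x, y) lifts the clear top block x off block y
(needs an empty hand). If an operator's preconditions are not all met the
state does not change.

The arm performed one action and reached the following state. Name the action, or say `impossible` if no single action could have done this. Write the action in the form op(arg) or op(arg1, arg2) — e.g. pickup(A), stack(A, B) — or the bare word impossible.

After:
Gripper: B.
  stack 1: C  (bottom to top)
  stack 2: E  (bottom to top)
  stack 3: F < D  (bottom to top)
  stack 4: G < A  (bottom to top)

pickup(B)

target: towers=[C; E; F/D; G/A] holding=B
         pickup(B) → towers=[C; E; F/D; G/A] holding=B  ← match
     unstack(D, F) → towers=[B; C; E; F; G/A] holding=D
     unstack(A, G) → towers=[B; C; E; F/D; G] holding=A
         pickup(E) → towers=[B; C; F/D; G/A] holding=E
         pickup(C) → towers=[B; E; F/D; G/A] holding=C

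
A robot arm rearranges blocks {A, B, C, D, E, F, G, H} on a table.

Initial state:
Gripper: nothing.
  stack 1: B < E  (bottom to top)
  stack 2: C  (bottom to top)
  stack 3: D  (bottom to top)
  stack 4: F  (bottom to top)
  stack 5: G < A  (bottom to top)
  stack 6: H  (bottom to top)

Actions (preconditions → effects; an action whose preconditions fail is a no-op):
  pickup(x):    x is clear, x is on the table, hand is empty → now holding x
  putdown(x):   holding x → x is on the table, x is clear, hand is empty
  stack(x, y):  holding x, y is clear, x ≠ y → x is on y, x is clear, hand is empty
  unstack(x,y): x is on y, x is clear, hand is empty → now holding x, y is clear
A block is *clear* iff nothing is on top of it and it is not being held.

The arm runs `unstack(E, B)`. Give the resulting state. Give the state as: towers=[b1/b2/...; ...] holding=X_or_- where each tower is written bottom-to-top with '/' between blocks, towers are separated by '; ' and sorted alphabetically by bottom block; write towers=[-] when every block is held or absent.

before: towers=[B/E; C; D; F; G/A; H] holding=-
pre[unstack(E, B)]: on(E,B) ✓, clear(E) ✓, handempty ✓
all met → apply unstack(E, B)
after:  towers=[B; C; D; F; G/A; H] holding=E

towers=[B; C; D; F; G/A; H] holding=E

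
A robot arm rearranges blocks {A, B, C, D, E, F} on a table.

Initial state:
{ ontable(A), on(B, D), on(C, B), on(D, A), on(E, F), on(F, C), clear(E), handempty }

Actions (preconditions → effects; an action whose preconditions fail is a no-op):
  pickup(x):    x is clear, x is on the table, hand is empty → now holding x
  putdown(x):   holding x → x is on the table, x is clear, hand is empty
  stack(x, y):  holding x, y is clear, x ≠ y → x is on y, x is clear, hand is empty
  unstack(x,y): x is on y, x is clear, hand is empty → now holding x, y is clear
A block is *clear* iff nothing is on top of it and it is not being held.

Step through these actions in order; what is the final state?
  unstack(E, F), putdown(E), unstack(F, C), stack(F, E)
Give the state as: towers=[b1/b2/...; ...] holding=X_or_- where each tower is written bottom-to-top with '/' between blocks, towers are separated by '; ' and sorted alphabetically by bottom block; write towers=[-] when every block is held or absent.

step 1 (unstack(E, F)): towers=[A/D/B/C/F] holding=E
step 2 (putdown(E)): towers=[A/D/B/C/F; E] holding=-
step 3 (unstack(F, C)): towers=[A/D/B/C; E] holding=F
step 4 (stack(F, E)): towers=[A/D/B/C; E/F] holding=-

towers=[A/D/B/C; E/F] holding=-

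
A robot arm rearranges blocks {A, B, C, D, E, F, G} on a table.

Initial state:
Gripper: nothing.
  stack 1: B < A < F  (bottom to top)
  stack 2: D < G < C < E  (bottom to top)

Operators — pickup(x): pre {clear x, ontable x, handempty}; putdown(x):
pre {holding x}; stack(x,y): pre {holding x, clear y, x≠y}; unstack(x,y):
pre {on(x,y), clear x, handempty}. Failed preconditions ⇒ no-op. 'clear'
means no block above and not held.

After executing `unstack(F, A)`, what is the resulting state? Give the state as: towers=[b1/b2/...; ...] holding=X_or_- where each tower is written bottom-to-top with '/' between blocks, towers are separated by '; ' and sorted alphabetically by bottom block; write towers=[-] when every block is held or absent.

towers=[B/A; D/G/C/E] holding=F

before: towers=[B/A/F; D/G/C/E] holding=-
pre[unstack(F, A)]: on(F,A) ok, clear(F) ok, handempty ok
all met → apply unstack(F, A)
after:  towers=[B/A; D/G/C/E] holding=F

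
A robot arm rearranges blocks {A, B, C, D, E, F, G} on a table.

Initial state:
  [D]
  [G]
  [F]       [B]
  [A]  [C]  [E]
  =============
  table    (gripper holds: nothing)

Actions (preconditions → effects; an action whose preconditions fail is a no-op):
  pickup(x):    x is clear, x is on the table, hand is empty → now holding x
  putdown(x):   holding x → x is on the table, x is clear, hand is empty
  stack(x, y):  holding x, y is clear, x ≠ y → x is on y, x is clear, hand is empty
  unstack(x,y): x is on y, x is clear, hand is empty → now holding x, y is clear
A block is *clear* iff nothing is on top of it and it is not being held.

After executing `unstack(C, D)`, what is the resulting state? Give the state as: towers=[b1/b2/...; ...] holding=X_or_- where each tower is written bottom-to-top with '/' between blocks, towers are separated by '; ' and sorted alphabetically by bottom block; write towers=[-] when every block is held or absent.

before: towers=[A/F/G/D; C; E/B] holding=-
pre[unstack(C, D)]: on(C,D) ✗, clear(C) ✓, handempty ✓
on(C,D) unmet → unstack(C, D) is a no-op
after:  towers=[A/F/G/D; C; E/B] holding=-

towers=[A/F/G/D; C; E/B] holding=-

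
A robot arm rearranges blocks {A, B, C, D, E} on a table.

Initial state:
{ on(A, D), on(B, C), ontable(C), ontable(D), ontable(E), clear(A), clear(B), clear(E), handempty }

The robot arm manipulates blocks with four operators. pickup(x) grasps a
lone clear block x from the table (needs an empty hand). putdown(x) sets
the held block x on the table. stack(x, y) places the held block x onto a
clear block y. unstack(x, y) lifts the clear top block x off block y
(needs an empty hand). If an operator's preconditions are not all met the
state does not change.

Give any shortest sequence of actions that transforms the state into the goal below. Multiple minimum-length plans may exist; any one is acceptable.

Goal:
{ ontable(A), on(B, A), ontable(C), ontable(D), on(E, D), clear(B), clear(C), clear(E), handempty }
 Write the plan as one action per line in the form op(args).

unstack(A, D)
putdown(A)
unstack(B, C)
stack(B, A)
pickup(E)
stack(E, D)

step 1 (unstack(A, D)): towers=[C/B; D; E] holding=A
step 2 (putdown(A)): towers=[A; C/B; D; E] holding=-
step 3 (unstack(B, C)): towers=[A; C; D; E] holding=B
step 4 (stack(B, A)): towers=[A/B; C; D; E] holding=-
step 5 (pickup(E)): towers=[A/B; C; D] holding=E
step 6 (stack(E, D)): towers=[A/B; C; D/E] holding=-
goal check: towers=[A/B; C; D/E] holding=- — reached (length 6, optimal by BFS)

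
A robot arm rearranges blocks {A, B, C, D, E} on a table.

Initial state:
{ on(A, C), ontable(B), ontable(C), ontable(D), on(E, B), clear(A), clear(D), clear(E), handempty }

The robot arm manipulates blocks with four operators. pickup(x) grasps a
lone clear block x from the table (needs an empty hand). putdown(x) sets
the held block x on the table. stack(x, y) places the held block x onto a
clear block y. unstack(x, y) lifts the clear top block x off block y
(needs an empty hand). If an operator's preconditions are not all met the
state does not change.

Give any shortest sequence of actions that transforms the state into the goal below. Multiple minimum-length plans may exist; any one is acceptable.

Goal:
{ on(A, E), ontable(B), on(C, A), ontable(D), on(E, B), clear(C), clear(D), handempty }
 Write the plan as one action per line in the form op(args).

unstack(A, C)
stack(A, E)
pickup(C)
stack(C, A)

step 1 (unstack(A, C)): towers=[B/E; C; D] holding=A
step 2 (stack(A, E)): towers=[B/E/A; C; D] holding=-
step 3 (pickup(C)): towers=[B/E/A; D] holding=C
step 4 (stack(C, A)): towers=[B/E/A/C; D] holding=-
goal check: towers=[B/E/A/C; D] holding=- — reached (length 4, optimal by BFS)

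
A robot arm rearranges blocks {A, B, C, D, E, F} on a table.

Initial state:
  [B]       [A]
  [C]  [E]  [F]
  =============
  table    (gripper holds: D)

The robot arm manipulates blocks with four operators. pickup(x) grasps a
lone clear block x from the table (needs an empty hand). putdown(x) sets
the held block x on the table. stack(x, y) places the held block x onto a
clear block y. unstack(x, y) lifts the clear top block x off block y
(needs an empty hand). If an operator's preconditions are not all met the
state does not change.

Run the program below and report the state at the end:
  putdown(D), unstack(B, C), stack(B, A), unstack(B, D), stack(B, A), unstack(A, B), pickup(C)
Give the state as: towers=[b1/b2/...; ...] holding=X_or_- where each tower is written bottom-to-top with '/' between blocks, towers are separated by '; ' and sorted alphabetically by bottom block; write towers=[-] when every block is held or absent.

step 1 (putdown(D)): towers=[C/B; D; E; F/A] holding=-
step 2 (unstack(B, C)): towers=[C; D; E; F/A] holding=B
step 3 (stack(B, A)): towers=[C; D; E; F/A/B] holding=-
step 4 (unstack(B, D)) [no-op]: towers=[C; D; E; F/A/B] holding=-
step 5 (stack(B, A)) [no-op]: towers=[C; D; E; F/A/B] holding=-
step 6 (unstack(A, B)) [no-op]: towers=[C; D; E; F/A/B] holding=-
step 7 (pickup(C)): towers=[D; E; F/A/B] holding=C

towers=[D; E; F/A/B] holding=C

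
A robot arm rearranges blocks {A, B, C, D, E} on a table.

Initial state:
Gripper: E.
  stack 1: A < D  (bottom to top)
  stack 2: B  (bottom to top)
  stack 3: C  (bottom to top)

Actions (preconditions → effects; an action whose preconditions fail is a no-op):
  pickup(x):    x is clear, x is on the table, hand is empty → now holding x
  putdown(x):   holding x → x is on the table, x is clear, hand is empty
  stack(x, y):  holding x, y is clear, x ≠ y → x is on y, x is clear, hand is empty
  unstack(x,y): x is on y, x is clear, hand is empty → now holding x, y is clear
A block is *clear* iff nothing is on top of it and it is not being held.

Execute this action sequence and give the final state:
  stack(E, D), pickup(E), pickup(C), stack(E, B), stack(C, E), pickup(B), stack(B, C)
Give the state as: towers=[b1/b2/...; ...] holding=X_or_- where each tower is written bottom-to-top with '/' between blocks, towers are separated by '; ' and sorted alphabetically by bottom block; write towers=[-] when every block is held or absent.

towers=[A/D/E/C/B] holding=-

step 1 (stack(E, D)): towers=[A/D/E; B; C] holding=-
step 2 (pickup(E)) [no-op]: towers=[A/D/E; B; C] holding=-
step 3 (pickup(C)): towers=[A/D/E; B] holding=C
step 4 (stack(E, B)) [no-op]: towers=[A/D/E; B] holding=C
step 5 (stack(C, E)): towers=[A/D/E/C; B] holding=-
step 6 (pickup(B)): towers=[A/D/E/C] holding=B
step 7 (stack(B, C)): towers=[A/D/E/C/B] holding=-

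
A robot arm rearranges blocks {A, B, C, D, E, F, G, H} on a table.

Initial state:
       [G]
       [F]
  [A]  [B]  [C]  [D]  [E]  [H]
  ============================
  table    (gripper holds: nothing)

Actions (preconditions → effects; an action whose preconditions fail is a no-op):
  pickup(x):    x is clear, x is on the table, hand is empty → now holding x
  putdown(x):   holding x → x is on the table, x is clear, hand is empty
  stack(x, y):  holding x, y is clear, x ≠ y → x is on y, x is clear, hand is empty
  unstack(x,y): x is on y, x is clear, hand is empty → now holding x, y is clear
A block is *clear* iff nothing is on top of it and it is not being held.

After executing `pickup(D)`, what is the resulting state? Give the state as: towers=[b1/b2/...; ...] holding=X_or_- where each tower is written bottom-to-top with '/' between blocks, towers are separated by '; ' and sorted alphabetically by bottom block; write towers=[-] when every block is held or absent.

towers=[A; B/F/G; C; E; H] holding=D

before: towers=[A; B/F/G; C; D; E; H] holding=-
pre[pickup(D)]: clear(D) ✓, ontable(D) ✓, handempty ✓
all met → apply pickup(D)
after:  towers=[A; B/F/G; C; E; H] holding=D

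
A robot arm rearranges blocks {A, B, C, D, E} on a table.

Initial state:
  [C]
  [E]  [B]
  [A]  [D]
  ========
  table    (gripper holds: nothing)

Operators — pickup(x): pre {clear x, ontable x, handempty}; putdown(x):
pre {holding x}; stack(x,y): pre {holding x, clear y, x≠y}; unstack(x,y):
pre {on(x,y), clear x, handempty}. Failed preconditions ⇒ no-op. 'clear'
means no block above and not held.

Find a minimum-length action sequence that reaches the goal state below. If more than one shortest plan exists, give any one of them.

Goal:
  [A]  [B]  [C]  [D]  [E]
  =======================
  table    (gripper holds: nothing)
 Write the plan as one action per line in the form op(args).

step 1 (unstack(B, D)): towers=[A/E/C; D] holding=B
step 2 (putdown(B)): towers=[A/E/C; B; D] holding=-
step 3 (unstack(C, E)): towers=[A/E; B; D] holding=C
step 4 (putdown(C)): towers=[A/E; B; C; D] holding=-
step 5 (unstack(E, A)): towers=[A; B; C; D] holding=E
step 6 (putdown(E)): towers=[A; B; C; D; E] holding=-
goal check: towers=[A; B; C; D; E] holding=- — reached (length 6, optimal by BFS)

unstack(B, D)
putdown(B)
unstack(C, E)
putdown(C)
unstack(E, A)
putdown(E)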